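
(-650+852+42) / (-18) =-122 / 9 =-13.56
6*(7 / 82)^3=1029 / 275684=0.00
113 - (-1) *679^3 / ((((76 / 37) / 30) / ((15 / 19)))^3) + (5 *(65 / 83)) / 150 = 479899676052.47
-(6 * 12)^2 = -5184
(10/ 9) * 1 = 10/ 9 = 1.11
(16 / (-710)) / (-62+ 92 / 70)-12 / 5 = -2.40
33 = 33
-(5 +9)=-14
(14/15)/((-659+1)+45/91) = -1274/897495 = -0.00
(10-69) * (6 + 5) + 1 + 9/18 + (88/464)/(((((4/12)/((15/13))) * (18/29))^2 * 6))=-5244545/8112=-646.52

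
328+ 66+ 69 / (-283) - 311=23420 / 283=82.76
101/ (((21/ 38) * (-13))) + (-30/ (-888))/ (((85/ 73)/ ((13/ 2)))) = -19053739/ 1373736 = -13.87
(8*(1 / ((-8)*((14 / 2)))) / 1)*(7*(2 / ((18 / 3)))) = -0.33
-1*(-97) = 97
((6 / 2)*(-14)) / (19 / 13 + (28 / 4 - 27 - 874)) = 546 / 11603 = 0.05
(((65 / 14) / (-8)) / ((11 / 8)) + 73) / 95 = 11177 / 14630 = 0.76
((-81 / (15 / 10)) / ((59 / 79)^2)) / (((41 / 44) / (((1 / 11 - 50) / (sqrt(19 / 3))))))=740082744 * sqrt(57) / 2711699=2060.52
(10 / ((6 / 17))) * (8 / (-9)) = -680 / 27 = -25.19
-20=-20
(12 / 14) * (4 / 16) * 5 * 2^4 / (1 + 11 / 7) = 20 / 3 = 6.67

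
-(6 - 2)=-4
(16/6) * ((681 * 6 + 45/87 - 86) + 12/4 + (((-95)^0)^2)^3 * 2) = 10681.38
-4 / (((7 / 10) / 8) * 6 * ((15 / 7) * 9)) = -0.40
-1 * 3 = -3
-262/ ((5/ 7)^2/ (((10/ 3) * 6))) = -51352/ 5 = -10270.40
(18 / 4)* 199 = 1791 / 2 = 895.50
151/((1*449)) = 151/449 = 0.34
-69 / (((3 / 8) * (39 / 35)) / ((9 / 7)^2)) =-24840 / 91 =-272.97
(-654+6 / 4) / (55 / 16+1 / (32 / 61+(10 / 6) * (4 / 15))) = -145.99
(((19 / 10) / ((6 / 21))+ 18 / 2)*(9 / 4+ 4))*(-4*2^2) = -1565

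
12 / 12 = 1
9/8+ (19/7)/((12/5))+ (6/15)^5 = 1189751/525000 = 2.27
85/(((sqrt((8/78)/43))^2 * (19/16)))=570180/19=30009.47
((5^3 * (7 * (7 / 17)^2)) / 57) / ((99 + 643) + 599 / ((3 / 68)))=42875 / 235882378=0.00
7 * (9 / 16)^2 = 2.21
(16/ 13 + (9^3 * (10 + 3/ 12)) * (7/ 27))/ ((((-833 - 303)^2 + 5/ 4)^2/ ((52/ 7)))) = 1612816/ 186522913052847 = 0.00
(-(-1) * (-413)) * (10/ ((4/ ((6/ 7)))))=-885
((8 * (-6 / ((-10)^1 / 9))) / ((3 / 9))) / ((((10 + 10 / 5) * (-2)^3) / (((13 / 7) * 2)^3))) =-118638 / 1715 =-69.18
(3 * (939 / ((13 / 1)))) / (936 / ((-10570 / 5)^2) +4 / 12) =9441871299 / 14533363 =649.67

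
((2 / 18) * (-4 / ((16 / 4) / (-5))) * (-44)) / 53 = -220 / 477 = -0.46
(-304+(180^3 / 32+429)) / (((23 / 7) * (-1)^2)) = 1276625 / 23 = 55505.43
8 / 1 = 8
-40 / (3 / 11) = -146.67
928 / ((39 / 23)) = 21344 / 39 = 547.28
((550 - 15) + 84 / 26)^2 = 48958009 / 169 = 289692.36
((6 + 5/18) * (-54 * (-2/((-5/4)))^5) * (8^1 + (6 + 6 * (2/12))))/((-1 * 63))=846.35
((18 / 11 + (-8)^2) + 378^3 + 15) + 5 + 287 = 594115771 / 11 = 54010524.64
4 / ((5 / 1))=4 / 5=0.80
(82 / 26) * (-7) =-287 / 13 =-22.08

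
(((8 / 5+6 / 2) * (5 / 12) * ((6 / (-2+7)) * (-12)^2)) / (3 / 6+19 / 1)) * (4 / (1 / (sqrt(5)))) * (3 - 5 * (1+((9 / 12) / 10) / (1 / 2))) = -12144 * sqrt(5) / 65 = -417.77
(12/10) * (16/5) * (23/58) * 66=72864/725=100.50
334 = 334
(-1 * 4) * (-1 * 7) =28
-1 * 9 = -9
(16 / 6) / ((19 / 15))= 40 / 19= 2.11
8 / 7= 1.14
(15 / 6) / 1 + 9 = 23 / 2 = 11.50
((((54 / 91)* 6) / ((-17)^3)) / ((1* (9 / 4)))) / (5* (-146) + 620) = 72 / 24589565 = 0.00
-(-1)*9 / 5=9 / 5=1.80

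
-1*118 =-118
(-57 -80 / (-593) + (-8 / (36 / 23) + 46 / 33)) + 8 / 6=-59.25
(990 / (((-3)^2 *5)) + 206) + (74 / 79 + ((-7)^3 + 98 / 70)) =-44502 / 395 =-112.66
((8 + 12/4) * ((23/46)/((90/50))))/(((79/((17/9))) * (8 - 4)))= 935/51192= 0.02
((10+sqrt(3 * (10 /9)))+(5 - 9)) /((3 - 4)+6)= 1.57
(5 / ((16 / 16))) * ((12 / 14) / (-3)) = -10 / 7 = -1.43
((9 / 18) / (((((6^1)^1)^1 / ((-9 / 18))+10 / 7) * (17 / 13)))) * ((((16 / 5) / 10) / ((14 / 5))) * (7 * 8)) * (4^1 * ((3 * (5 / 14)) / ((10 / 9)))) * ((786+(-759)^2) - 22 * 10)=-1619224776 / 3145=-514856.84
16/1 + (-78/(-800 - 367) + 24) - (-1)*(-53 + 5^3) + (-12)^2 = 256.07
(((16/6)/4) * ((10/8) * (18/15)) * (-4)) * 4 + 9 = -7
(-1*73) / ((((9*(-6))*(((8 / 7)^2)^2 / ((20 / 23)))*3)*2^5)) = 0.01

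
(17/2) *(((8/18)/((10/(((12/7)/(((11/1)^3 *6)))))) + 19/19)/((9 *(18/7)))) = 7127573/19405980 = 0.37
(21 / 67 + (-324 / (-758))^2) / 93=1591603 / 298342357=0.01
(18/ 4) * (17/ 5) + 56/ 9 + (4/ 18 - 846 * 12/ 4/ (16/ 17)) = -962957/ 360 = -2674.88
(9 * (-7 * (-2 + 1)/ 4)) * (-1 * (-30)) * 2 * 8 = 7560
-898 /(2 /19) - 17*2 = -8565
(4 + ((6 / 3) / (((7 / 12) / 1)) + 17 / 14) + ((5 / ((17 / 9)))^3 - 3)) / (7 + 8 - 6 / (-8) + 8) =1.02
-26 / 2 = -13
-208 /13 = -16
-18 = -18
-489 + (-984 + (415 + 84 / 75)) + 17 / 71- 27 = -1923462 / 1775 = -1083.64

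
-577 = -577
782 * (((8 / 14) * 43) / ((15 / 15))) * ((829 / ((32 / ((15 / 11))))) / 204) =4099405 / 1232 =3327.44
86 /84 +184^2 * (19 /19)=1421995 /42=33857.02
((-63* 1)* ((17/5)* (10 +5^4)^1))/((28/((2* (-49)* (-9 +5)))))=-1904238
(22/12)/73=0.03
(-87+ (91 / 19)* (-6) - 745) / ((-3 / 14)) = 228956 / 57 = 4016.77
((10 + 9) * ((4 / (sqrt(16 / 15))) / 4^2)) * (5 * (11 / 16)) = 1045 * sqrt(15) / 256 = 15.81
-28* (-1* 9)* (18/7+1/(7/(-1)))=612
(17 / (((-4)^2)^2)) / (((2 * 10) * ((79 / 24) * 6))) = 17 / 101120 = 0.00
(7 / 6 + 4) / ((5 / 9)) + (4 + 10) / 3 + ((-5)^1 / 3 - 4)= 83 / 10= 8.30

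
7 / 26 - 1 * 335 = -8703 / 26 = -334.73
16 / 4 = 4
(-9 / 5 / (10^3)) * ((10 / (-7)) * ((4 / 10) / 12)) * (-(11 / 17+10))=-543 / 595000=-0.00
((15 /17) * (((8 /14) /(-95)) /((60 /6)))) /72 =-1 /135660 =-0.00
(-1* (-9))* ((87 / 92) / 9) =87 / 92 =0.95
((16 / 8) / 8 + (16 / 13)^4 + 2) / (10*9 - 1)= 519193 / 10167716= 0.05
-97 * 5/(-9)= 485/9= 53.89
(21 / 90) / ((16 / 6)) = 7 / 80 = 0.09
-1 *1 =-1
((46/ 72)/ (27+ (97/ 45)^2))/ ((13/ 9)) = 46575/ 3332368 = 0.01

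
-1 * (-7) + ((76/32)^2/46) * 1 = 20969/2944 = 7.12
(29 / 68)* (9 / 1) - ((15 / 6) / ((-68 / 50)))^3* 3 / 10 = 3585603 / 628864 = 5.70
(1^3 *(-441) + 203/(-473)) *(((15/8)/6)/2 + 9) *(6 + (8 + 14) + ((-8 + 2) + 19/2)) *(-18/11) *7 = 60703104483/41624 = 1458367.88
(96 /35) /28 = 24 /245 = 0.10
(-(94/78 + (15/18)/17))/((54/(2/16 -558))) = 7421969/572832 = 12.96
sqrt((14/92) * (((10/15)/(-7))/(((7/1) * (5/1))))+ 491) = 2 * sqrt(715905015)/2415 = 22.16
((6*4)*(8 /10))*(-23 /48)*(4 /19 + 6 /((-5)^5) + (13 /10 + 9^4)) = -17923851631 /296875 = -60375.08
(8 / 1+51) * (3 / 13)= 177 / 13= 13.62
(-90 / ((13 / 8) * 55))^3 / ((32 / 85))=-2.71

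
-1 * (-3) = 3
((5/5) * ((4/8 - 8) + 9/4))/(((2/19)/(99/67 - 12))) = 281295/536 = 524.80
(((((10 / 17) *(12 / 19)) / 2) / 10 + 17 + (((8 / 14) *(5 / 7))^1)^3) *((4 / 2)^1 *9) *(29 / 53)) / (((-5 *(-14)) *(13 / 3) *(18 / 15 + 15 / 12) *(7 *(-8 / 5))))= -0.02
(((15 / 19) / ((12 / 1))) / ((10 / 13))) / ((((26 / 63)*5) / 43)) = 2709 / 1520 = 1.78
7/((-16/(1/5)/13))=-91/80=-1.14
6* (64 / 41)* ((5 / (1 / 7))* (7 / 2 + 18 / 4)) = 107520 / 41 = 2622.44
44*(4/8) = 22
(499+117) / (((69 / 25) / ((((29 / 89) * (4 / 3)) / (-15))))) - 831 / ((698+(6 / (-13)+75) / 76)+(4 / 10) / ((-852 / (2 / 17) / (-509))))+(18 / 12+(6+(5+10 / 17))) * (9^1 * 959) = 112956.91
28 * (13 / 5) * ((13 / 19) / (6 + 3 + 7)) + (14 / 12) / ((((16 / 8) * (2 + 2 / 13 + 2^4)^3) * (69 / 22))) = 1609405347823 / 516963588480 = 3.11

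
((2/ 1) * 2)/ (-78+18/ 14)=-28/ 537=-0.05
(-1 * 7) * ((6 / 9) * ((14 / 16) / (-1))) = 49 / 12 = 4.08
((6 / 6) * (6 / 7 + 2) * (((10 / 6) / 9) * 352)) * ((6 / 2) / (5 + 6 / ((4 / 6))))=17600 / 441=39.91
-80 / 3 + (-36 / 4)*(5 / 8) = -775 / 24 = -32.29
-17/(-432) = 17/432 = 0.04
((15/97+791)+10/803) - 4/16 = 246421293/311564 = 790.92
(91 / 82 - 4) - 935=-76907 / 82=-937.89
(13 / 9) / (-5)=-13 / 45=-0.29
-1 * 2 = -2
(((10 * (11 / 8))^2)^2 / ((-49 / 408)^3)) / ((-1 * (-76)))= -1213839556875 / 4470662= -271512.26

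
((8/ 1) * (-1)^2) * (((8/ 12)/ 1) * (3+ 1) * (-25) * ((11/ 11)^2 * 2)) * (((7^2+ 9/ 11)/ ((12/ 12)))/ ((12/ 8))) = -3507200/ 99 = -35426.26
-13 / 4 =-3.25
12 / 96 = 1 / 8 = 0.12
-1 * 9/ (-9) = 1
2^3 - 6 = 2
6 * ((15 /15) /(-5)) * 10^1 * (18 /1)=-216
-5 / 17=-0.29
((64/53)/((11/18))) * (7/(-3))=-4.61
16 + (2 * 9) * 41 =754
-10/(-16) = 5/8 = 0.62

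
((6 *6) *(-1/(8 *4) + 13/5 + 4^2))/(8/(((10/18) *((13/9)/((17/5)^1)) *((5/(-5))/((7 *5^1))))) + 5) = -347607/614296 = -0.57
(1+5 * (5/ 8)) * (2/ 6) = 11/ 8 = 1.38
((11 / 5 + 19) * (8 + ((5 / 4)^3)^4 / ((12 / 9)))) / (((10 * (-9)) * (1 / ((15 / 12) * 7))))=-470907623977 / 12079595520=-38.98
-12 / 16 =-3 / 4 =-0.75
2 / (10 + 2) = 1 / 6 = 0.17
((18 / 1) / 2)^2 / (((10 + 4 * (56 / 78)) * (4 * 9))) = 351 / 2008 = 0.17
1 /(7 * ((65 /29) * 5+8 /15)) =0.01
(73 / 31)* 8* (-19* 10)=-3579.35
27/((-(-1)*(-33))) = -9/11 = -0.82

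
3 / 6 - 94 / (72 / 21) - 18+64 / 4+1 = -335 / 12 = -27.92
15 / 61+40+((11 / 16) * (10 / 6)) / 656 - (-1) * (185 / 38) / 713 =1047447404105 / 26020644096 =40.25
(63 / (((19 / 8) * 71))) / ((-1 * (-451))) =504 / 608399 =0.00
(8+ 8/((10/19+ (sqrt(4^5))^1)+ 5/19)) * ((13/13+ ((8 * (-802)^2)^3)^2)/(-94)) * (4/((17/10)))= -112160111073063406359850160615754460532424000/29281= -3830474064173471068605927000000000000000.00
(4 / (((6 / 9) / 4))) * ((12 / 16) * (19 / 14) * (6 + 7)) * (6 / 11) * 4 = 692.88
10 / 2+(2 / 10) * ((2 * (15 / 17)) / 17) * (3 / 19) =27473 / 5491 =5.00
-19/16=-1.19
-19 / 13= -1.46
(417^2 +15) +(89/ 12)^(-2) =1377493728/ 7921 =173904.02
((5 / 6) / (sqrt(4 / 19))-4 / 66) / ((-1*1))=2 / 33-5*sqrt(19) / 12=-1.76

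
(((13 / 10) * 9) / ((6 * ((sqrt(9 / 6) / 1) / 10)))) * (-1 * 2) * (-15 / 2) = 195 * sqrt(6) / 2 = 238.83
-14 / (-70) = 1 / 5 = 0.20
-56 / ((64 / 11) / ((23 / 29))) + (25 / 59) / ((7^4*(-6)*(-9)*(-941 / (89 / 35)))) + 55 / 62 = -1222433781055031 / 181194611443272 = -6.75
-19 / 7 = -2.71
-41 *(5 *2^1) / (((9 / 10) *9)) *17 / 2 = -34850 / 81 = -430.25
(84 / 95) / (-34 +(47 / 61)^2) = -104188 / 3936325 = -0.03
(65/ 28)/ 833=65/ 23324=0.00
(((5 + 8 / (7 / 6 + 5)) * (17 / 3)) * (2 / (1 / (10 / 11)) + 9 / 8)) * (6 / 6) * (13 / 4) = 360451 / 1056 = 341.34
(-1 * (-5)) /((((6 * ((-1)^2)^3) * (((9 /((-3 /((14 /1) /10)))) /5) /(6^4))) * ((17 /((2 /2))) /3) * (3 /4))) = -36000 /119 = -302.52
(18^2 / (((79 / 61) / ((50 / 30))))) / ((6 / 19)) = 104310 / 79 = 1320.38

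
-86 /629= -0.14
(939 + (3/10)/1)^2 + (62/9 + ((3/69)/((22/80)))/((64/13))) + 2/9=401795609771/455400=882291.63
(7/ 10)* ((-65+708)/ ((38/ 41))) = 184541/ 380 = 485.63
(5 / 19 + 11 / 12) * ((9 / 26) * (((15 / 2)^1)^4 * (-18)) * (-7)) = 2573825625 / 15808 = 162817.92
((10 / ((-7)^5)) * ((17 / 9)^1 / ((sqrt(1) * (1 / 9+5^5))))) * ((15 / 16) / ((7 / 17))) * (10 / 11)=-108375 / 145595814056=-0.00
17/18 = 0.94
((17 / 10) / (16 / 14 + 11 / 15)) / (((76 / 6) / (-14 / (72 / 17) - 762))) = -3278569 / 59888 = -54.75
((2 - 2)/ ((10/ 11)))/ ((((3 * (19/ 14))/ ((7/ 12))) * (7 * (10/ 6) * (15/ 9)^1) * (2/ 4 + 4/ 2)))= 0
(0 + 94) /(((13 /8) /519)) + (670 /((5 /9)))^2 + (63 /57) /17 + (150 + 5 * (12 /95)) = 6233872563 /4199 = 1484608.85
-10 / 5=-2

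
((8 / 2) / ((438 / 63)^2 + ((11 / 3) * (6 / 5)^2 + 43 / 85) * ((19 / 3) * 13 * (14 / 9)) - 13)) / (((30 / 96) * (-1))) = -7197120 / 436526203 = -0.02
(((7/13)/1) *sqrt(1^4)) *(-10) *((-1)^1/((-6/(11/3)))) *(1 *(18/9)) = -770/117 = -6.58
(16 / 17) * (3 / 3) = 16 / 17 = 0.94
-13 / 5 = -2.60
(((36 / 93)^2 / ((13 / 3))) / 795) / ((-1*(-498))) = 24 / 274783535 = 0.00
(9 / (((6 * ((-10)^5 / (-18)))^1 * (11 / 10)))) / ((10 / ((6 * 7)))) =567 / 550000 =0.00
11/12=0.92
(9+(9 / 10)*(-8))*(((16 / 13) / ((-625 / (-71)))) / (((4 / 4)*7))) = 10224 / 284375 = 0.04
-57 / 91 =-0.63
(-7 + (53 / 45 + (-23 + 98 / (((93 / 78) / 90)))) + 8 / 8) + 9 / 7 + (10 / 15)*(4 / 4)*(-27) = 71800901 / 9765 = 7352.88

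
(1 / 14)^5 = 0.00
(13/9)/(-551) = -13/4959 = -0.00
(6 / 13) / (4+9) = 6 / 169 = 0.04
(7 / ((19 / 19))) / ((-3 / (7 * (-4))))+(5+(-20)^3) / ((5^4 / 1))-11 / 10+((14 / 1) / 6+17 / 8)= 167699 / 3000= 55.90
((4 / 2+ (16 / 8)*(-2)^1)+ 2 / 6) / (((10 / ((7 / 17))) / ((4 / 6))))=-7 / 153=-0.05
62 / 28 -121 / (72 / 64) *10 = -135241 / 126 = -1073.34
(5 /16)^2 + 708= 181273 /256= 708.10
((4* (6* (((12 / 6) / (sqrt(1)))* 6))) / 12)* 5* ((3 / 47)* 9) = 3240 / 47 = 68.94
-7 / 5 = -1.40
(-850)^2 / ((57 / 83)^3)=2230732.84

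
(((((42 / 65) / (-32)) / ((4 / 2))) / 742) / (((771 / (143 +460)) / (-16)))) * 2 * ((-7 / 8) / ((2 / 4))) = -4221 / 7082920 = -0.00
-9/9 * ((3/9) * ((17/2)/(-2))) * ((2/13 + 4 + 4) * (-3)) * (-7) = 6307/26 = 242.58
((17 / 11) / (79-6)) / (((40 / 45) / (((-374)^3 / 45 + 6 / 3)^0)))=153 / 6424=0.02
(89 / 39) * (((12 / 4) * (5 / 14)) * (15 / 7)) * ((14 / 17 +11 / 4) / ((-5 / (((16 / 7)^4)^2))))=-174163608207360 / 62427030029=-2789.87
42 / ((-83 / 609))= -25578 / 83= -308.17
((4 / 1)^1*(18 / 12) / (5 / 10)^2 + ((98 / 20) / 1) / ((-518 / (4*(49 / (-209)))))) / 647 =928303 / 25016255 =0.04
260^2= 67600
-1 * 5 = -5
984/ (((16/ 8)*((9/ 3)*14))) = 82/ 7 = 11.71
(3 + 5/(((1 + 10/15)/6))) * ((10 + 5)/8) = 315/8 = 39.38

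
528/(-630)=-88/105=-0.84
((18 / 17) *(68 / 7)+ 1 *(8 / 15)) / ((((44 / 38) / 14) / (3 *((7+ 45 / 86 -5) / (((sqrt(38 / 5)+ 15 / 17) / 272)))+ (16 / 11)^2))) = -292471521581696 / 8462185215+ 184089245312 *sqrt(190) / 23311805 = 74288.05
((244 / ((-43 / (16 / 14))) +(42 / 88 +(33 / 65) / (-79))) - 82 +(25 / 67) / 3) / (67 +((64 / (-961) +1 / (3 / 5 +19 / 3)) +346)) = -2309126167830994 / 10852773544269195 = -0.21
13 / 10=1.30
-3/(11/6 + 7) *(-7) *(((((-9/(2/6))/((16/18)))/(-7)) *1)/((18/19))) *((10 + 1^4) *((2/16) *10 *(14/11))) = 190.56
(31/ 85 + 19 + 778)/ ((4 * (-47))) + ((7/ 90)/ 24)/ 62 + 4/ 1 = -25814183/ 107002080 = -0.24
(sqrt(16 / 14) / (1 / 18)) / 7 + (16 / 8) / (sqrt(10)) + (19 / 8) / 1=sqrt(10) / 5 + 19 / 8 + 36 * sqrt(14) / 49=5.76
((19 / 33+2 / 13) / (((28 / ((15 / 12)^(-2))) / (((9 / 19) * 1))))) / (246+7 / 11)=3756 / 117269425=0.00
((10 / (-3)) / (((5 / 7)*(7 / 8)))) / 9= -16 / 27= -0.59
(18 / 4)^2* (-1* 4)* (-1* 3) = 243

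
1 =1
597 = 597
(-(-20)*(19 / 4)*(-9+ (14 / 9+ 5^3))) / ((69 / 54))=8740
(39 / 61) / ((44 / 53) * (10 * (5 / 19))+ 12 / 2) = 3021 / 38674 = 0.08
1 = 1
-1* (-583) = 583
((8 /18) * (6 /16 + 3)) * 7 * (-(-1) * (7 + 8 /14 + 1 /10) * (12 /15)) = 1611 /25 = 64.44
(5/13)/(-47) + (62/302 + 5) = 479491/92261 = 5.20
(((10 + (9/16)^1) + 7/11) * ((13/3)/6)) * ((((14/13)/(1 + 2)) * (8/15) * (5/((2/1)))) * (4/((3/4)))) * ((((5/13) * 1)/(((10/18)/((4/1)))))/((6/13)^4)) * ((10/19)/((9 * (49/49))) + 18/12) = 598381511/304722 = 1963.70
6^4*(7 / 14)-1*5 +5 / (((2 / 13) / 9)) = 1871 / 2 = 935.50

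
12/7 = 1.71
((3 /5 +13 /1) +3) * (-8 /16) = -83 /10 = -8.30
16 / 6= 8 / 3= 2.67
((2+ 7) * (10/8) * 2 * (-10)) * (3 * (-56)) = 37800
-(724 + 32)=-756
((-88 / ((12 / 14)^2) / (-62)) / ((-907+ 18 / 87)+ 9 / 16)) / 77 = -0.00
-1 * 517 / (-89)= 517 / 89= 5.81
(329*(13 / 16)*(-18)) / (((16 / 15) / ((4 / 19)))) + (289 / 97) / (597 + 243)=-949.66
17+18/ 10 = 94/ 5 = 18.80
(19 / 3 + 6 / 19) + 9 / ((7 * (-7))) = 18058 / 2793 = 6.47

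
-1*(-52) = 52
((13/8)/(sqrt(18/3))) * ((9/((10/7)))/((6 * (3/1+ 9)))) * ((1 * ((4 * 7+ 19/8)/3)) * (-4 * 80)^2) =24570 * sqrt(6) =60183.96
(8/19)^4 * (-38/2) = -0.60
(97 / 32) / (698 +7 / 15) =1455 / 335264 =0.00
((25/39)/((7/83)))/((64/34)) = 35275/8736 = 4.04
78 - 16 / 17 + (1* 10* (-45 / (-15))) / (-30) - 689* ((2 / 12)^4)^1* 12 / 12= 1664015 / 22032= 75.53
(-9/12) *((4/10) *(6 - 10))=6/5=1.20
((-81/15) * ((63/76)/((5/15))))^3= -2421.73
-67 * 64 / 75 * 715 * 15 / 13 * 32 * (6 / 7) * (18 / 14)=-81506304 / 49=-1663393.96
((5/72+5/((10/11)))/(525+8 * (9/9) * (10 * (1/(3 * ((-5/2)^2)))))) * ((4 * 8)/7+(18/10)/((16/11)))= 1304453/21340032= 0.06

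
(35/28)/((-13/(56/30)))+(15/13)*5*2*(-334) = -150307/39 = -3854.03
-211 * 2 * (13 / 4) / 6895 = -2743 / 13790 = -0.20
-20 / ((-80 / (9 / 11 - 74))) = -805 / 44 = -18.30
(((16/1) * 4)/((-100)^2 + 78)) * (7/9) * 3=224/15117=0.01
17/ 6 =2.83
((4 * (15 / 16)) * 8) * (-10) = -300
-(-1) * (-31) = -31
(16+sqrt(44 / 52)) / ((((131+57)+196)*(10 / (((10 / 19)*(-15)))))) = -5 / 152-5*sqrt(143) / 31616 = -0.03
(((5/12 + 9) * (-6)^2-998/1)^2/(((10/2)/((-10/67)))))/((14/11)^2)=-52548001/6566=-8003.05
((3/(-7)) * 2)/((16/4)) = -0.21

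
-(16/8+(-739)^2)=-546123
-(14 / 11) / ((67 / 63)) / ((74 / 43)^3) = -35062587 / 149325044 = -0.23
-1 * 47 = -47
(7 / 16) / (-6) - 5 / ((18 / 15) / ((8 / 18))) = -1663 / 864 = -1.92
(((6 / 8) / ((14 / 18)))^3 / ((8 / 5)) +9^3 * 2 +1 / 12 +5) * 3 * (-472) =-45495948607 / 21952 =-2072519.52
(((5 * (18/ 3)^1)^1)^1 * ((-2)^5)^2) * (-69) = -2119680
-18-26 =-44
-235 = -235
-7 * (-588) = 4116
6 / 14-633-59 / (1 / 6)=-6906 / 7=-986.57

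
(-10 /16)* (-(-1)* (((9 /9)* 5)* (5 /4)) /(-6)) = 125 /192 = 0.65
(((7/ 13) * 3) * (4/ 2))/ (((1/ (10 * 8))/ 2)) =6720/ 13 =516.92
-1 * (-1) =1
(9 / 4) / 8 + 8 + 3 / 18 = 811 / 96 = 8.45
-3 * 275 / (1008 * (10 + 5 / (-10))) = -275 / 3192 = -0.09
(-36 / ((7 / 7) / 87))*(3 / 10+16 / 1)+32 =-255098 / 5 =-51019.60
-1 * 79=-79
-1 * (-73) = 73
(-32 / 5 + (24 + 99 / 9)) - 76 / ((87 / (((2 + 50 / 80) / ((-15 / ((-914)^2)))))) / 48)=888865491 / 145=6130106.83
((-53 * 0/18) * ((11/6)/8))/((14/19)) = 0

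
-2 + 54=52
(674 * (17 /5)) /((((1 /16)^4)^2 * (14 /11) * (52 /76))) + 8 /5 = 5142626336506584 /455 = 11302475464849.64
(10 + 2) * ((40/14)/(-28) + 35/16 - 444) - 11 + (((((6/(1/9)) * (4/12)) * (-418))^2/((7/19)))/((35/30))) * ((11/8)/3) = 11830568845/196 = 60360045.13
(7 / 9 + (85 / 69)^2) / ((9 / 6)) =21856 / 14283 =1.53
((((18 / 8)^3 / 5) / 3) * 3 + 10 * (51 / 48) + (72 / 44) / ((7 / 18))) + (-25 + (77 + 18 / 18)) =1727533 / 24640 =70.11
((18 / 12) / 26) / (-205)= -3 / 10660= -0.00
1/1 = 1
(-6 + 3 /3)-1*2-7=-14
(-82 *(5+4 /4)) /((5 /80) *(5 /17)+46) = -133824 /12517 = -10.69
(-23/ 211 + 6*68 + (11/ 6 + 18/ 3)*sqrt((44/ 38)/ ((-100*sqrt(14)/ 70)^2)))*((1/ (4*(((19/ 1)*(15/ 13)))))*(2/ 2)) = 611*sqrt(1463)/ 1299600 + 223769/ 48108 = 4.67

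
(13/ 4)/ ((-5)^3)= -13/ 500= -0.03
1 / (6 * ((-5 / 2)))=-1 / 15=-0.07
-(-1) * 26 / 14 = 13 / 7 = 1.86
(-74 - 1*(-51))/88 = -23/88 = -0.26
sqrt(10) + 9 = 12.16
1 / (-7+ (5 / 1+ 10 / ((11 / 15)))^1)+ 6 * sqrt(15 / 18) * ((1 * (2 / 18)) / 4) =11 / 128+ sqrt(30) / 36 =0.24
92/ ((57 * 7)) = 92/ 399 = 0.23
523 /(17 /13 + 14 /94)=319553 /890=359.05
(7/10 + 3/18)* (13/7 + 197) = 6032/35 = 172.34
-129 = -129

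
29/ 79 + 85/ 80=1807/ 1264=1.43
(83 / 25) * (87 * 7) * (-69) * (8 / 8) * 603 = -2103109029 / 25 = -84124361.16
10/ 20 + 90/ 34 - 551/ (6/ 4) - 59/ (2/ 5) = -511.69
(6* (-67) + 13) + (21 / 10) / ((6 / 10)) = -771 / 2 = -385.50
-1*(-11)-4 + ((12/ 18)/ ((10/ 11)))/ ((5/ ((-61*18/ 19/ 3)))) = 1983/ 475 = 4.17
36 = 36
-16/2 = -8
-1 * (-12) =12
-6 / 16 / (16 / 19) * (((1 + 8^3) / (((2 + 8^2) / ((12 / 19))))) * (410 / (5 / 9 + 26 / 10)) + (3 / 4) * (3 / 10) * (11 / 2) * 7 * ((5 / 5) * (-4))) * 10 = -537040719 / 199936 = -2686.06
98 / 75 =1.31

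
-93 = -93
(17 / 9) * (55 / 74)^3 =2828375 / 3647016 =0.78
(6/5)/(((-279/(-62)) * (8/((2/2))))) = 1/30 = 0.03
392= 392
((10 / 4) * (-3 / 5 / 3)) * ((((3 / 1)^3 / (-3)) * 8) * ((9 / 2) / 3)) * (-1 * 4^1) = -216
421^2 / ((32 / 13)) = 2304133 / 32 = 72004.16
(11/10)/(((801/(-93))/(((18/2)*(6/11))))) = -279/445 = -0.63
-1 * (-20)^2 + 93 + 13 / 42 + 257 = -2087 / 42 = -49.69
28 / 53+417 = 22129 / 53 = 417.53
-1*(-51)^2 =-2601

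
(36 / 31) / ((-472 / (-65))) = 585 / 3658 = 0.16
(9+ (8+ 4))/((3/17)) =119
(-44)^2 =1936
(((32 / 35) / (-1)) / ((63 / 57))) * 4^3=-38912 / 735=-52.94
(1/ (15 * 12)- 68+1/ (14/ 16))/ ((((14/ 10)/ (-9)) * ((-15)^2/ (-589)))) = -49613237/ 44100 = -1125.02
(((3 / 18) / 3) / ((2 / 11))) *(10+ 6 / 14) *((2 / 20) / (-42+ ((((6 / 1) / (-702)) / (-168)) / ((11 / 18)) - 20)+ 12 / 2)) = -114829 / 20180130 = -0.01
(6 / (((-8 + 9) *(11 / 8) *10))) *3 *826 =59472 / 55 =1081.31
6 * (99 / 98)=297 / 49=6.06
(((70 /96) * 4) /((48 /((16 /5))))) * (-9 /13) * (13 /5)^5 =-199927 /12500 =-15.99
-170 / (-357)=0.48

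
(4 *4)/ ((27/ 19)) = 304/ 27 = 11.26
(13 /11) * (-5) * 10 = -650 /11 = -59.09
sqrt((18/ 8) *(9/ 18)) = 3 *sqrt(2)/ 4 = 1.06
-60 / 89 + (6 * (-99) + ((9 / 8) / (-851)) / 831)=-99808697883 / 167837624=-594.67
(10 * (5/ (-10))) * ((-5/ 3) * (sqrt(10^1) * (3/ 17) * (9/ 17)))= 225 * sqrt(10)/ 289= 2.46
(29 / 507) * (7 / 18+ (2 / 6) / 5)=1189 / 45630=0.03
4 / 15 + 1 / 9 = 17 / 45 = 0.38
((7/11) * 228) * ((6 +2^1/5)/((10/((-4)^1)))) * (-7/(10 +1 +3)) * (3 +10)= 2414.31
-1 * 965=-965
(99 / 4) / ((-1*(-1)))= 24.75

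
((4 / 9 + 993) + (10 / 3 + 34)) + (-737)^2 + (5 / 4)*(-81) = 19587547 / 36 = 544098.53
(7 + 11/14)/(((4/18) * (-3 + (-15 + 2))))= -981/448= -2.19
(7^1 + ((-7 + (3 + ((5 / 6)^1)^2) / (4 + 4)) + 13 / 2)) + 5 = 3445 / 288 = 11.96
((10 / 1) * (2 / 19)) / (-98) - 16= -14906 / 931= -16.01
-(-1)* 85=85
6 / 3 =2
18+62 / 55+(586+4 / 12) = 99901 / 165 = 605.46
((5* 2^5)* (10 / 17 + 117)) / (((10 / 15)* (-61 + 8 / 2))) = -159920 / 323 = -495.11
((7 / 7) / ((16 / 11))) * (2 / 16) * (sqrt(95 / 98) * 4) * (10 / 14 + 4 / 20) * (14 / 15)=11 * sqrt(190) / 525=0.29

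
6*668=4008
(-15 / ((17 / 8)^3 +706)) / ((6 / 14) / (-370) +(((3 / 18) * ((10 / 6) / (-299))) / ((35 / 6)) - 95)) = 3568481280 / 16172960148347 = 0.00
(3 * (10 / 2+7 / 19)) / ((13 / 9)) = 2754 / 247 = 11.15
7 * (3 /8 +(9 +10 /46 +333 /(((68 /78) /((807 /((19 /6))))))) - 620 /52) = 526444323013 /772616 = 681379.01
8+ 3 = 11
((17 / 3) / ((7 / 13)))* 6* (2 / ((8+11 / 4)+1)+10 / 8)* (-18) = -531063 / 329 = -1614.17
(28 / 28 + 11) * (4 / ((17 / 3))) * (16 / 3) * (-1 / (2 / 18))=-406.59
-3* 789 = -2367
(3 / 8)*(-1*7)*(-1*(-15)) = -315 / 8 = -39.38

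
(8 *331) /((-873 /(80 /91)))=-211840 /79443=-2.67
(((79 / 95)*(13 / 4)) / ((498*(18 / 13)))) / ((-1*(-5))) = 13351 / 17031600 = 0.00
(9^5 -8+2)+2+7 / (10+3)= 767592 / 13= 59045.54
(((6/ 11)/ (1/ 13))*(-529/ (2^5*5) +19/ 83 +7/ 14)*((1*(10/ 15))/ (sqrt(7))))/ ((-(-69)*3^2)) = -49439*sqrt(7)/ 17639160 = -0.01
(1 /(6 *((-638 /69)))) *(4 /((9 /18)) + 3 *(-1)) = -0.09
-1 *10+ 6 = -4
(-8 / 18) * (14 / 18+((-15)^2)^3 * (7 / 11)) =-2870437808 / 891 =-3221591.25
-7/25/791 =-1/2825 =-0.00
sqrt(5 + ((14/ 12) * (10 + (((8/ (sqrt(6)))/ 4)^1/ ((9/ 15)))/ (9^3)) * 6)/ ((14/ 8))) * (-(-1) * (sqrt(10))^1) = 5 * sqrt(8 * sqrt(6) + 118098)/ 81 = 21.21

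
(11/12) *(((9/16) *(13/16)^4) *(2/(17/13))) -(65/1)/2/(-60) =94691831/106954752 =0.89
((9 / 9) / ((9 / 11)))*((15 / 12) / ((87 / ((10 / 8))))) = 275 / 12528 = 0.02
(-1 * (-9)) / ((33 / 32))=96 / 11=8.73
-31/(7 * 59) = -31/413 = -0.08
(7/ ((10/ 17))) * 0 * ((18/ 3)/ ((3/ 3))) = 0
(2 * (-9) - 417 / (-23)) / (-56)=-3 / 1288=-0.00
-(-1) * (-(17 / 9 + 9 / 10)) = -251 / 90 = -2.79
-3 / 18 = -1 / 6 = -0.17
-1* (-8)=8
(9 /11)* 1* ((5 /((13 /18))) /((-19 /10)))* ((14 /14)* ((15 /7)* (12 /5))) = -291600 /19019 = -15.33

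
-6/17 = -0.35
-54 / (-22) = 27 / 11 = 2.45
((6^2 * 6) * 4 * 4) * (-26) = -89856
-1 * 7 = -7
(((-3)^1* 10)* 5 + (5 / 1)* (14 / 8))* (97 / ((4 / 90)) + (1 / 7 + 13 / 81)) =-1398543935 / 4536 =-308320.97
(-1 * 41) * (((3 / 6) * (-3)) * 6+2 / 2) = 328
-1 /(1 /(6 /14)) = -3 /7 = -0.43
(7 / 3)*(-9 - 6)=-35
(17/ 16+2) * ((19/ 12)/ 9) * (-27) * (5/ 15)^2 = -931/ 576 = -1.62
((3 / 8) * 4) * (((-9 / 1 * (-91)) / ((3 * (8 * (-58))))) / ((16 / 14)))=-5733 / 7424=-0.77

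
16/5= 3.20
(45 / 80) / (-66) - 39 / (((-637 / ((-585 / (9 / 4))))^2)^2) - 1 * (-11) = 9.91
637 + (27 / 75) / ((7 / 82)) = 112213 / 175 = 641.22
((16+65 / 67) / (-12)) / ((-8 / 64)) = 758 / 67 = 11.31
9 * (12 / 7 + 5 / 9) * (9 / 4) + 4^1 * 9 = 2295 / 28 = 81.96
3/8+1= 11/8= 1.38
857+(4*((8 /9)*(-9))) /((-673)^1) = 576793 /673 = 857.05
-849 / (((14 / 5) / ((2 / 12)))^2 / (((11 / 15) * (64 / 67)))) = -62260 / 29547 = -2.11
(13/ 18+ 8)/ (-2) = -157/ 36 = -4.36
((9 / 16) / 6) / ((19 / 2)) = 3 / 304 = 0.01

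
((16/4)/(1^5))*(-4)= -16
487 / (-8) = -487 / 8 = -60.88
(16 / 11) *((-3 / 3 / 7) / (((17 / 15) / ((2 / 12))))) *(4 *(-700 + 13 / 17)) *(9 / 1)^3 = 1386499680 / 22253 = 62306.19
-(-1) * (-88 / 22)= -4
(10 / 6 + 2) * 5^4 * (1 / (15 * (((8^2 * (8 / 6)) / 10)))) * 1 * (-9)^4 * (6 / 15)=3007125 / 64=46986.33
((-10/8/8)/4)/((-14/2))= 0.01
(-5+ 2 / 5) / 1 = -23 / 5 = -4.60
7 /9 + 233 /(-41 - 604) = 806 /1935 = 0.42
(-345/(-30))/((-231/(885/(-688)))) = 6785/105952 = 0.06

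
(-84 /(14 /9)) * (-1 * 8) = 432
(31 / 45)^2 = 961 / 2025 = 0.47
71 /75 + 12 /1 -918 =-67879 /75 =-905.05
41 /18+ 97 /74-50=-15455 /333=-46.41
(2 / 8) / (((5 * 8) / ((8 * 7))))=0.35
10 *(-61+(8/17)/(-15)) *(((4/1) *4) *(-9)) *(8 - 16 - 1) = -13446432/17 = -790966.59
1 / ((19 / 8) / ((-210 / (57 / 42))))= -23520 / 361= -65.15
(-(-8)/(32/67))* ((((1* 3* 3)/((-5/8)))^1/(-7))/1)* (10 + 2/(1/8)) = 31356/35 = 895.89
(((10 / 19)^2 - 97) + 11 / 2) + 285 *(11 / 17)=1143799 / 12274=93.19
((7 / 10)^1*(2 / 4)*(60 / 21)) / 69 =1 / 69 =0.01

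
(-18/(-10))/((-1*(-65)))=9/325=0.03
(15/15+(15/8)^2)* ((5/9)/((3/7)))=10115/1728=5.85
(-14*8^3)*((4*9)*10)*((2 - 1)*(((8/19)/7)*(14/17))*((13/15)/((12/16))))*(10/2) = -238551040/323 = -738548.11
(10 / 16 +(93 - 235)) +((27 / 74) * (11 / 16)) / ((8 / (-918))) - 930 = -5210355 / 4736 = -1100.16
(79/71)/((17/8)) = 632/1207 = 0.52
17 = 17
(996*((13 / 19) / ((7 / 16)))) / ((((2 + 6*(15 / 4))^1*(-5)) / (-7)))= 414336 / 4655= 89.01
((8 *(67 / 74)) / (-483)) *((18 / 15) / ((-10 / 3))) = 804 / 148925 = 0.01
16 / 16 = 1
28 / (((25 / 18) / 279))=140616 / 25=5624.64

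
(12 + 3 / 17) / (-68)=-207 / 1156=-0.18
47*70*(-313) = -1029770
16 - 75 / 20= 49 / 4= 12.25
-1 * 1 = -1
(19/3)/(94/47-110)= -0.06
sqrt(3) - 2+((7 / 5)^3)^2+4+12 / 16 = sqrt(3)+642471 / 62500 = 12.01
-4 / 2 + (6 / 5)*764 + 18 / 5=4592 / 5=918.40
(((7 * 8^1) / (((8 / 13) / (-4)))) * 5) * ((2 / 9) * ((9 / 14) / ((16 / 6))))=-195 / 2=-97.50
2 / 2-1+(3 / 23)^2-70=-37021 / 529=-69.98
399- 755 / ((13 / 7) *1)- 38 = -592 / 13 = -45.54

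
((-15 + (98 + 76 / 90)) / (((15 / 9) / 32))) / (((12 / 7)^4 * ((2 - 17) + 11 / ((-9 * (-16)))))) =-2588278 / 207225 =-12.49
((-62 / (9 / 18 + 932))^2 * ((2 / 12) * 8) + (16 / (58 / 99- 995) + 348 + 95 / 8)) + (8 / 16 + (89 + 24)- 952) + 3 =-3908817410330921 / 8218099597800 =-475.64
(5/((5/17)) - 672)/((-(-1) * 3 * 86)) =-655/258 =-2.54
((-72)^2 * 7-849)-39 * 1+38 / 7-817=242119 / 7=34588.43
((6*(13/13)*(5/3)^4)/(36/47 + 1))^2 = 3451562500/5022081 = 687.28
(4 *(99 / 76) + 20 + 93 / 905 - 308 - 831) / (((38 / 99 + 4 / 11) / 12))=-11375006742 / 636215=-17879.19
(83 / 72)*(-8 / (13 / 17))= -1411 / 117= -12.06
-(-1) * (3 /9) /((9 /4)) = 4 /27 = 0.15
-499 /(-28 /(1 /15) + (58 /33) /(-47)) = 773949 /651478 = 1.19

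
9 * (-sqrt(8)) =-18 * sqrt(2) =-25.46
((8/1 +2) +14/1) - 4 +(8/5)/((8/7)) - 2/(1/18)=-73/5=-14.60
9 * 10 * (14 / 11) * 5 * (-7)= -4009.09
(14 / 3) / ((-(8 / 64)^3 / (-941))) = 6745088 / 3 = 2248362.67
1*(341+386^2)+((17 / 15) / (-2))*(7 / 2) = 8960101 / 60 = 149335.02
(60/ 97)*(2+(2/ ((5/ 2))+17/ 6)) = 338/ 97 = 3.48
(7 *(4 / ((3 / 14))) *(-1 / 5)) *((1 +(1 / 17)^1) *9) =-21168 / 85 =-249.04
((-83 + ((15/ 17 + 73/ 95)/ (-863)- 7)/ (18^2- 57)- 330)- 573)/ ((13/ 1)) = -28225373467/ 372129915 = -75.85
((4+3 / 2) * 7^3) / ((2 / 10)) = 18865 / 2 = 9432.50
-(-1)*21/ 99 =7/ 33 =0.21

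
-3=-3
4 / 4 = 1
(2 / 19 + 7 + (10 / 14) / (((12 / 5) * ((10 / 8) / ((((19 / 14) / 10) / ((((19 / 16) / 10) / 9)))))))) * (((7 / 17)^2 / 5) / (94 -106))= -593 / 21964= -0.03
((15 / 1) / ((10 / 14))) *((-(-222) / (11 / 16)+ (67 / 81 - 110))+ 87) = 1875692 / 297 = 6315.46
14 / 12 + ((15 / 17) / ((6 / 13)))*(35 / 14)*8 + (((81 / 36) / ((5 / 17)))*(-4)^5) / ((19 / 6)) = -23589011 / 9690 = -2434.37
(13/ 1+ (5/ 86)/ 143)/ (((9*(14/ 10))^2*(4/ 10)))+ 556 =18099184073/ 32540508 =556.20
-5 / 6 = -0.83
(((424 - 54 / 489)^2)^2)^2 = 519424804762823077518104928798067138816 / 498311414318121121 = 1042369871205123962088.71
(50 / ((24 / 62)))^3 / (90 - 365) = -18619375 / 2376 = -7836.44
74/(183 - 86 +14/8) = 296/395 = 0.75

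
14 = 14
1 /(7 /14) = 2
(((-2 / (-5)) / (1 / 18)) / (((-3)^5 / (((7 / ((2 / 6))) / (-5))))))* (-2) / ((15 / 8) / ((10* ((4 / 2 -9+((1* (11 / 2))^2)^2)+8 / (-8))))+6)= -812728 / 19593225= -0.04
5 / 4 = 1.25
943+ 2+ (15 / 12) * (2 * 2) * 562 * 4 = 12185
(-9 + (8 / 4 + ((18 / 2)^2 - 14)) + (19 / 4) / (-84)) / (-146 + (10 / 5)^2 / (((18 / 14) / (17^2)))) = 60423 / 759136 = 0.08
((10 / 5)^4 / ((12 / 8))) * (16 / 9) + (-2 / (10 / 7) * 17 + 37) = 4342 / 135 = 32.16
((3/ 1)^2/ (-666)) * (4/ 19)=-2/ 703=-0.00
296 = 296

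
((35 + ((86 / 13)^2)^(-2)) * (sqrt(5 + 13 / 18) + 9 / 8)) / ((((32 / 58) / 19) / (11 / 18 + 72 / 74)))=1112941627222905 / 518126129152 + 41220060267515 * sqrt(206) / 129531532288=6715.39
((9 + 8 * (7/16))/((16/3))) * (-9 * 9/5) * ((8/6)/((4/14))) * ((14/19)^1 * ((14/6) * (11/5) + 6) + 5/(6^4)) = -7073437/4864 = -1454.24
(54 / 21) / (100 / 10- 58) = -3 / 56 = -0.05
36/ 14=18/ 7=2.57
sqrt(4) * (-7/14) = -1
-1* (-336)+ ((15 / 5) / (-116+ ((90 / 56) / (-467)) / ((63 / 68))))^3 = 6284834194984829758743 / 18704864638410583697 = 336.00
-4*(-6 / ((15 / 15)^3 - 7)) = -4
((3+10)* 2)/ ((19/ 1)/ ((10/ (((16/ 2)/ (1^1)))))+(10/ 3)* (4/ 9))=1755/ 1126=1.56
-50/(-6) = 25/3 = 8.33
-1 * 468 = -468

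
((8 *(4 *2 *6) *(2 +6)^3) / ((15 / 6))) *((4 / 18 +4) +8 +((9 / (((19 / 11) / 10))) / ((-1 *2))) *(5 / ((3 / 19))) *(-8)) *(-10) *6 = -31200378880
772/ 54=386/ 27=14.30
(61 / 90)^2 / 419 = 3721 / 3393900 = 0.00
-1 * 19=-19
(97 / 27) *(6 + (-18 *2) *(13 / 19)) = -11446 / 171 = -66.94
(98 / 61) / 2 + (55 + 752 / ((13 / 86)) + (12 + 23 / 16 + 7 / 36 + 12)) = 577378099 / 114192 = 5056.20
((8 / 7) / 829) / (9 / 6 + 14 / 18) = 144 / 237923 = 0.00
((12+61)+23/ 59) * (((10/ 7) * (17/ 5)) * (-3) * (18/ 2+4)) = -5741580/ 413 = -13902.13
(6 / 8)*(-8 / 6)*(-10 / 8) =5 / 4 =1.25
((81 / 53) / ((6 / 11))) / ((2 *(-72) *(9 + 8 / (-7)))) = -21 / 8480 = -0.00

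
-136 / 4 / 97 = -34 / 97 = -0.35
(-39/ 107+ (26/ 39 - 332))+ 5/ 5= -106154/ 321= -330.70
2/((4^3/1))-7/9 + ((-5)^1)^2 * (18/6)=21385/288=74.25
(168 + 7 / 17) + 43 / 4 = 12183 / 68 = 179.16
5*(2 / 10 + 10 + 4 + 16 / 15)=229 / 3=76.33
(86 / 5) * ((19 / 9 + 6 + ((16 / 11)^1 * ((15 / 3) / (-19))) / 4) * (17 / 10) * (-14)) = -154298018 / 47025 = -3281.19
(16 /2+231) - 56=183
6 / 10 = 3 / 5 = 0.60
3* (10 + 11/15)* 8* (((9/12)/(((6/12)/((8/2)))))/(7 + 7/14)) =206.08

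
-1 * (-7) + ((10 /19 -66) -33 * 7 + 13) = -276.47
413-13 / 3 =1226 / 3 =408.67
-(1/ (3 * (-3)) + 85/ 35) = -2.32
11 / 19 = 0.58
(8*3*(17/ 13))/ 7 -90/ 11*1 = -3.70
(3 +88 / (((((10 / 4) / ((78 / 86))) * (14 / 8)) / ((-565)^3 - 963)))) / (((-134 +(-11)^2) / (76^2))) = 28603034675204688 / 19565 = 1461949127278.54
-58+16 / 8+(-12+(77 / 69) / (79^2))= -29282695 / 430629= -68.00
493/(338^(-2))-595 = 56321697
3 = 3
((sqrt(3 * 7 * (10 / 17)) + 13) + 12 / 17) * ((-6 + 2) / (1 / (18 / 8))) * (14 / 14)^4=-2097 / 17 - 9 * sqrt(3570) / 17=-154.99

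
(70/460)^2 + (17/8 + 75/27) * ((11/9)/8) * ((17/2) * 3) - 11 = 14851691/1828224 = 8.12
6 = 6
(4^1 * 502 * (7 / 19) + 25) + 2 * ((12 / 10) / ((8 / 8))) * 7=74251 / 95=781.59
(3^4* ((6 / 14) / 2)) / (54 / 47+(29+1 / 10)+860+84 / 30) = 6345 / 326459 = 0.02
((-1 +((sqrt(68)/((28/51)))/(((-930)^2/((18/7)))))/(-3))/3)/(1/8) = -8/3 - 34 * sqrt(17)/3531675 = -2.67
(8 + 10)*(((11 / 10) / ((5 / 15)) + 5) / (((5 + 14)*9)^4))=83 / 475020045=0.00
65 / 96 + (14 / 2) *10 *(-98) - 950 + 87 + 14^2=-722527 / 96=-7526.32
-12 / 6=-2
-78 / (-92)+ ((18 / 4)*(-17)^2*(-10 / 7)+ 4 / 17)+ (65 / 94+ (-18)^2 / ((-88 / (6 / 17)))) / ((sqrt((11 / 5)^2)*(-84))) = -1856.77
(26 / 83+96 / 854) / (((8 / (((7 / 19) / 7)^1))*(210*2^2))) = 397 / 119081760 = 0.00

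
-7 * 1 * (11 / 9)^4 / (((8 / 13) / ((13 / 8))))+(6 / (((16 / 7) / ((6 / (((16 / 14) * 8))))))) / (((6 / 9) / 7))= -23.16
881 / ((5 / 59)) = 51979 / 5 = 10395.80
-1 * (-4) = 4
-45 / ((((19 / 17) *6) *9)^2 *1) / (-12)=1445 / 1403568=0.00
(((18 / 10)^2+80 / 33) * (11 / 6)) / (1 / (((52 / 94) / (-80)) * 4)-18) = -60749 / 316800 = -0.19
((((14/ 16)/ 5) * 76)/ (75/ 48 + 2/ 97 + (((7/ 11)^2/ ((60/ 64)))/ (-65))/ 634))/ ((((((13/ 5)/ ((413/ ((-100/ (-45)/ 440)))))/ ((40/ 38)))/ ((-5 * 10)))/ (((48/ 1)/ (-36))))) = 243400572676800000/ 13126637413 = 18542492.26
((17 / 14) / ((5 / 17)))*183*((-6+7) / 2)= 52887 / 140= 377.76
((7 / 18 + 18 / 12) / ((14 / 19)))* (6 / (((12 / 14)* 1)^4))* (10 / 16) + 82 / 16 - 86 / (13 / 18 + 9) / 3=108787111 / 5443200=19.99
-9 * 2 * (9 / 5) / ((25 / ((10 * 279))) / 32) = -2892672 / 25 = -115706.88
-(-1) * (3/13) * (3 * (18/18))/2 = 9/26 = 0.35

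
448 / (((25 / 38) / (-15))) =-51072 / 5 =-10214.40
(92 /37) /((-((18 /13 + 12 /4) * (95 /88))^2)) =-120403712 /1084922325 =-0.11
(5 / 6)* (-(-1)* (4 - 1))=5 / 2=2.50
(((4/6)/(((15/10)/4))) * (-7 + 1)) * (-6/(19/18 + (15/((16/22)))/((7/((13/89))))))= 43.07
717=717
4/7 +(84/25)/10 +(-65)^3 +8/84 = -102983999/375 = -274624.00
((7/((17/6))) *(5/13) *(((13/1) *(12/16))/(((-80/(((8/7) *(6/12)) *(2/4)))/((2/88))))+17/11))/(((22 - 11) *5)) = 0.03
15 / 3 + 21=26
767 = 767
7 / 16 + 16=263 / 16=16.44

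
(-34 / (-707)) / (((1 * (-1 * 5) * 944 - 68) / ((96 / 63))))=-272 / 17771859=-0.00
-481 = -481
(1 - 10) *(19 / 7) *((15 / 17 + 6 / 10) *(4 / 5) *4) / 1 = -49248 / 425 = -115.88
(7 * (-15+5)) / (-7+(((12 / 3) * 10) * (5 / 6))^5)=-0.00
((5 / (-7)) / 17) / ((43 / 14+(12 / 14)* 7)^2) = -140 / 274193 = -0.00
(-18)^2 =324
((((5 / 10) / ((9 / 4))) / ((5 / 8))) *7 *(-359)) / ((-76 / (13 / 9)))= 16.98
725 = 725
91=91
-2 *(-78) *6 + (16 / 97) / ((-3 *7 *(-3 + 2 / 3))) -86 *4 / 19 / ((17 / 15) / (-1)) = 1461495632 / 1535219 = 951.98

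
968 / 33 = 88 / 3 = 29.33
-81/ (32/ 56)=-567/ 4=-141.75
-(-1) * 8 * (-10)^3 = -8000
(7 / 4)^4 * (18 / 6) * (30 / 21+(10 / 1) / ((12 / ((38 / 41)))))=61.93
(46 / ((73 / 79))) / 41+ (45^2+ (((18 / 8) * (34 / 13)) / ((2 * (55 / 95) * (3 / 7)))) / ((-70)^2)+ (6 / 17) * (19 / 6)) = 41302378371689 / 20372752400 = 2027.33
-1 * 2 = -2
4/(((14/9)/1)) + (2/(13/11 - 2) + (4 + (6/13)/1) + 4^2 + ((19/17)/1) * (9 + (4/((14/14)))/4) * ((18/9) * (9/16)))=1846861/55692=33.16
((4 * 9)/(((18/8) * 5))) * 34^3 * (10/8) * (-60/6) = -1572160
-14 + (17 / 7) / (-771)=-75575 / 5397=-14.00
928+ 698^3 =340069320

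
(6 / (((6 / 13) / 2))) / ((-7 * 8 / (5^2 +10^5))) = -1300325 / 28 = -46440.18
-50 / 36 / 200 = -1 / 144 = -0.01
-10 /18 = -5 /9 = -0.56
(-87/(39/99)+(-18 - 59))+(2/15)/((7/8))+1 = -296.69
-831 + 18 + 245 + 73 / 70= -39687 / 70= -566.96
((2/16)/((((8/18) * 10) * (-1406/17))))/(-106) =0.00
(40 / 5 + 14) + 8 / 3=74 / 3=24.67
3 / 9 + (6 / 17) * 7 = 143 / 51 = 2.80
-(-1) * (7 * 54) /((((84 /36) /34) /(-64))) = -352512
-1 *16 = -16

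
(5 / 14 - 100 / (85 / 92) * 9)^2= 53710380025 / 56644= 948209.52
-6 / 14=-3 / 7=-0.43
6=6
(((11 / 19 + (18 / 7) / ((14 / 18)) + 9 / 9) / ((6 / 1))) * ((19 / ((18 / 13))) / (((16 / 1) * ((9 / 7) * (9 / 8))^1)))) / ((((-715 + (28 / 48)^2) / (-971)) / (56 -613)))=-21318025352 / 58350537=-365.34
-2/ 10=-1/ 5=-0.20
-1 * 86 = -86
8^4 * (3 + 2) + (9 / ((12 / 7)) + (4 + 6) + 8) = 82013 / 4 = 20503.25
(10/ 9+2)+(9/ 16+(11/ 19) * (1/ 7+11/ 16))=19891/ 4788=4.15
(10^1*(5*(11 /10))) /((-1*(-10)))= 11 /2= 5.50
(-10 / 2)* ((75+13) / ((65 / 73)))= -6424 / 13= -494.15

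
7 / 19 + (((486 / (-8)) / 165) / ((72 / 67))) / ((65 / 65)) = 863 / 33440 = 0.03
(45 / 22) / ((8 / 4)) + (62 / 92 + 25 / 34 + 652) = 11258847 / 17204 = 654.43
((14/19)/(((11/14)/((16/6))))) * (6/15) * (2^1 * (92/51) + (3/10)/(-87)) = 83588512/23183325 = 3.61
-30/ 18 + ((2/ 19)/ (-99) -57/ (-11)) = 6610/ 1881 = 3.51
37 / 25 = 1.48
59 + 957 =1016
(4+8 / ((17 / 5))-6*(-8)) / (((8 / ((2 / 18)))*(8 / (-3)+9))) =77 / 646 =0.12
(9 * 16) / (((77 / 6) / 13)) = 11232 / 77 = 145.87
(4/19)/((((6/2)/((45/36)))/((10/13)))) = 50/741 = 0.07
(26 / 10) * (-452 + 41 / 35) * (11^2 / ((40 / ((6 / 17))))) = -74461101 / 59500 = -1251.45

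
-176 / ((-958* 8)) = 11 / 479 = 0.02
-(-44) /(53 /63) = 2772 /53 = 52.30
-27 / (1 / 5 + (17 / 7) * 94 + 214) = -945 / 15487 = -0.06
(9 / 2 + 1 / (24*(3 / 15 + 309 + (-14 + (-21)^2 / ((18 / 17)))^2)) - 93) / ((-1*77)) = 861895037 / 749897379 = 1.15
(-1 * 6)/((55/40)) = -48/11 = -4.36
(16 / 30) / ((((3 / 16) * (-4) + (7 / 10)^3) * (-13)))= 1600 / 15873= 0.10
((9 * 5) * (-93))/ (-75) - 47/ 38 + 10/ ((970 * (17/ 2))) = 54.56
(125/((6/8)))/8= 125/6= 20.83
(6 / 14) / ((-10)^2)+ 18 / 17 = 12651 / 11900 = 1.06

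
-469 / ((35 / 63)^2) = -37989 / 25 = -1519.56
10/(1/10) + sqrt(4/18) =sqrt(2)/3 + 100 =100.47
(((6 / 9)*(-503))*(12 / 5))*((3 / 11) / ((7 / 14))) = -24144 / 55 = -438.98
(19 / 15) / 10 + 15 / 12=413 / 300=1.38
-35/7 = -5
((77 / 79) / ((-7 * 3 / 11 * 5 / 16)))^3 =-7256313856 / 1664006625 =-4.36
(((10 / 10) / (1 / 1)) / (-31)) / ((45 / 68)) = -68 / 1395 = -0.05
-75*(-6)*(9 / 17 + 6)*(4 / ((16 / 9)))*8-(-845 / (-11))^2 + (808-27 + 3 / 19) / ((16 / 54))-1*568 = 7668961643 / 156332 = 49055.61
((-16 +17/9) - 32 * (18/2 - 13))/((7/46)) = 47150/63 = 748.41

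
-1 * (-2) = 2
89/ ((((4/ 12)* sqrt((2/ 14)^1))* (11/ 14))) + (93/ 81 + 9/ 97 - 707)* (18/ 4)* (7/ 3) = -12938681/ 1746 + 3738* sqrt(7)/ 11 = -6511.40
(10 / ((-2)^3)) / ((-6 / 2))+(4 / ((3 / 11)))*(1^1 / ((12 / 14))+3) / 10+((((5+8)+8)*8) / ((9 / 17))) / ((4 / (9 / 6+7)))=24511 / 36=680.86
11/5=2.20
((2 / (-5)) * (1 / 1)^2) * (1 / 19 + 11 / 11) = -8 / 19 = -0.42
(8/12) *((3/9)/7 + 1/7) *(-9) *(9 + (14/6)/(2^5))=-871/84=-10.37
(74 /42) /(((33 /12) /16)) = 2368 /231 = 10.25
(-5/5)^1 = -1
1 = 1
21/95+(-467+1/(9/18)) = -44154/95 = -464.78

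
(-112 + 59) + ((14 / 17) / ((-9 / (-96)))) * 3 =-453 / 17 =-26.65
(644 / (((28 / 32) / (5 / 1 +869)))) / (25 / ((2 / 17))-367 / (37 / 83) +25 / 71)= -1053.81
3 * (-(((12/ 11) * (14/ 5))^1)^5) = -401483464704/ 503284375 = -797.73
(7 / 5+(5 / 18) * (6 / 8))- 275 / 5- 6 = -7127 / 120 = -59.39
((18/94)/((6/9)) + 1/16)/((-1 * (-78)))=263/58656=0.00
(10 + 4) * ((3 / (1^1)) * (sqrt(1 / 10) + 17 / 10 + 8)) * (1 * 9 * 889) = 168021 * sqrt(10) / 5 + 16298037 / 5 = 3365873.21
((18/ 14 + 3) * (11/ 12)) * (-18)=-495/ 7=-70.71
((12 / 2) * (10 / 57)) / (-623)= -20 / 11837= -0.00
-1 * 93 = -93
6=6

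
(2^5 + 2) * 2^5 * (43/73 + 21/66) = 792608/803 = 987.06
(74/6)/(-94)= -37/282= -0.13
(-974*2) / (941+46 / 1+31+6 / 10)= -9740 / 5093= -1.91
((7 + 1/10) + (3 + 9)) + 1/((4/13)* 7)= 2739/140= 19.56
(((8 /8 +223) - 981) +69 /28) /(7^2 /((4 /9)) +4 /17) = -359159 /52591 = -6.83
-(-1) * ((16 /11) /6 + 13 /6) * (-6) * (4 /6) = -106 /11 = -9.64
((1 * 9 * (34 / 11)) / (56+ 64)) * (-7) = -357 / 220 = -1.62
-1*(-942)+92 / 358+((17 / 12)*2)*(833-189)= 1485838 / 537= 2766.92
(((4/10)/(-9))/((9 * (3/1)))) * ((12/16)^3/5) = -1/7200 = -0.00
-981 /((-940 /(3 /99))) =327 /10340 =0.03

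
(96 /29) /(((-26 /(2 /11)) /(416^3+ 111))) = -6911175072 /4147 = -1666548.12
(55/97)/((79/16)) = 880/7663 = 0.11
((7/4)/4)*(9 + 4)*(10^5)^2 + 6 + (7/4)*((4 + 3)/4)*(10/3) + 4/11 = 15015000004375/264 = 56875000016.57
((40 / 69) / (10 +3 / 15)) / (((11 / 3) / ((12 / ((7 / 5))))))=4000 / 30107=0.13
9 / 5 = 1.80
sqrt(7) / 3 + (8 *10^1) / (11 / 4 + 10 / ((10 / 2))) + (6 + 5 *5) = sqrt(7) / 3 + 909 / 19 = 48.72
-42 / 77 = -6 / 11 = -0.55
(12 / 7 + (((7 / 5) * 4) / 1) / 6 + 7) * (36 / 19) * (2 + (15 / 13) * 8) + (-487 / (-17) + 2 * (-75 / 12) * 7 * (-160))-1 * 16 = 2089539867 / 146965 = 14217.94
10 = 10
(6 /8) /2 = 3 /8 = 0.38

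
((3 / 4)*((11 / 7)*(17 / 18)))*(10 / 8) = 935 / 672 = 1.39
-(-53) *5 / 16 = 265 / 16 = 16.56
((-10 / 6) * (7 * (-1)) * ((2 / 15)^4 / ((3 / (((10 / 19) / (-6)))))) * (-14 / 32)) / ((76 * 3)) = 49 / 236852100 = 0.00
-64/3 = -21.33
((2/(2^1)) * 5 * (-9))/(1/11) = -495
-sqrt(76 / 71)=-2 * sqrt(1349) / 71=-1.03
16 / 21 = 0.76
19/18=1.06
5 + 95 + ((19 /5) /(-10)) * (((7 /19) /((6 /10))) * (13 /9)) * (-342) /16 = 25729 /240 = 107.20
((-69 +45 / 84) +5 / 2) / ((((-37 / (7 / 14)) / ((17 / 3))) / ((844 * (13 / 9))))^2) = -4016209447367 / 6986007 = -574893.42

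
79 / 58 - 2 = -37 / 58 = -0.64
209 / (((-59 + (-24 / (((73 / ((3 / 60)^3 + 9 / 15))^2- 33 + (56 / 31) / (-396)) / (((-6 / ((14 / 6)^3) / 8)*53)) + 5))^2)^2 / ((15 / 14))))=13159011432007952180848472475321043110355612251717969089434333374065760744735 / 204558436836699724489214911648663295761090967127597813066710498301780452185886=0.06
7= 7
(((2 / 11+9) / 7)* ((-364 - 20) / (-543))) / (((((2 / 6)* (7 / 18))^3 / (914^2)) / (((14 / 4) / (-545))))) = -850305559689216 / 372187585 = -2284615.59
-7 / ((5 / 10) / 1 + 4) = -14 / 9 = -1.56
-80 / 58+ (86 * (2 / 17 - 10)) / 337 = -648152 / 166141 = -3.90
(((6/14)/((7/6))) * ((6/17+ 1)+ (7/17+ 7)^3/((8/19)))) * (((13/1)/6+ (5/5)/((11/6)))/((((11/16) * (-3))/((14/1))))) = -27251189120/4161311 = -6548.70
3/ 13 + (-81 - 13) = -1219/ 13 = -93.77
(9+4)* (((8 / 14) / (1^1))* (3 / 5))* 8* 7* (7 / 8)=218.40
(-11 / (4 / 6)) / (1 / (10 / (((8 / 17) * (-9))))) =38.96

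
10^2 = 100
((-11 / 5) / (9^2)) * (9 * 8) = -1.96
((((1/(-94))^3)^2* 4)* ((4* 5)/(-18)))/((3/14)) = -35/1164155255532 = -0.00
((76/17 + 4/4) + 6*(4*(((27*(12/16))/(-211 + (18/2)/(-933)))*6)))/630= -0.01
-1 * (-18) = 18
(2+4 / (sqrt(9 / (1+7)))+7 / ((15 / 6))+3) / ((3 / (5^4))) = 5000 * sqrt(2) / 9+1625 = 2410.67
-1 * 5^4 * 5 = -3125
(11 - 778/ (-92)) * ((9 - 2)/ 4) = 6265/ 184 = 34.05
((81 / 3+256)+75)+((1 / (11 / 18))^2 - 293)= 8189 / 121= 67.68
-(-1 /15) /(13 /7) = 7 /195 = 0.04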